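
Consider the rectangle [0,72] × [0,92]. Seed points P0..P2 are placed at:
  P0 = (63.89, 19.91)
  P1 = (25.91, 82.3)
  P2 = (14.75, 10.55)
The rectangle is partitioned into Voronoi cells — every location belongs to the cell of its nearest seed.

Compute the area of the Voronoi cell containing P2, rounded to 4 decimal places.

Area of P2's cell: 1773.3411

1. box [0,72]×[0,92]: [(0, 0) (72, 0) (72, 92) (0, 92)]
2. ⊥bis P2·P0 via (39.32,15.23): [(0, 0) (42.221, 0) (24.6971, 92) (0, 92)]  |A|=3078.2324
3. ⊥bis P2·P1 via (20.33,46.425): [(0, 49.5871) (0, 0) (42.221, 0) (33.7765, 44.3335)]  |A|=1773.3411
4. canonical 4-gon: [(0, 49.5871) (0, 0) (42.221, 0) (33.7765, 44.3335)]
5. shoelace: 1773.3411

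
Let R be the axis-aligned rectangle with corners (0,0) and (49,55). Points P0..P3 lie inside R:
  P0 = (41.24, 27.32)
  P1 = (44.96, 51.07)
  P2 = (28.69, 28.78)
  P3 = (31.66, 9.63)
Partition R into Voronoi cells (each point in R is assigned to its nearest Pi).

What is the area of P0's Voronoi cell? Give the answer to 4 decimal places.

1. box [0,49]×[0,55]: [(0, 0) (49, 0) (49, 55) (0, 55)]
2. ⊥bis P0·P1 via (43.1,39.195): [(0, 45.9458) (0, 0) (49, 0) (49, 38.2709)]  |A|=2063.309
3. ⊥bis P0·P2 via (34.965,28.05): [(36.3839, 40.2469) (31.7018, 0) (49, 0) (49, 38.2709)]  |A|=589.5137
4. ⊥bis P0·P3 via (36.45,18.475): [(36.3839, 40.2469) (34.0051, 19.799) (49, 11.6786) (49, 38.2709)]  |A|=330.7108
5. canonical 4-gon: [(36.3839, 40.2469) (34.0051, 19.799) (49, 11.6786) (49, 38.2709)]
6. shoelace: 330.7108

Area of P0's cell: 330.7108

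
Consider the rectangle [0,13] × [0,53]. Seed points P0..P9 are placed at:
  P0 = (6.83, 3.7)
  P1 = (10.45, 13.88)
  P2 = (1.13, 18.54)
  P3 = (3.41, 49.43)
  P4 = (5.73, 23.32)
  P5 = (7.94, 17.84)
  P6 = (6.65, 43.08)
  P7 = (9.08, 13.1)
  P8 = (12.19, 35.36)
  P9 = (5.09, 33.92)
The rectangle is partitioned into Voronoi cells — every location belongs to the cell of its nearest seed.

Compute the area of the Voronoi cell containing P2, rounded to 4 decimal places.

Area of P2's cell: 45.8595

1. box [0,13]×[0,53]: [(0, 0) (13, 0) (13, 53) (0, 53)]
2. ⊥bis P2·P0 via (3.98,11.12): [(0, 9.5913) (13, 14.5846) (13, 53) (0, 53)]  |A|=531.857
3. ⊥bis P2·P1 via (5.79,16.21): [(0, 9.5913) (3.0703, 10.7706) (13, 30.63) (13, 53) (0, 53)]  |A|=452.1937
4. ⊥bis P2·P3 via (2.27,33.985): [(0, 34.1525) (0, 9.5913) (3.0703, 10.7706) (13, 30.63) (13, 33.193)]  |A|=200.9399
5. ⊥bis P2·P4 via (3.43,20.93): [(0, 24.2308) (0, 9.5913) (3.0703, 10.7706) (6.6167, 17.8633)]  |A|=57.2298
6. ⊥bis P2·P5 via (4.535,18.19): [(4.6918, 19.7157) (0, 24.2308) (0, 9.5913) (3.0703, 10.7706) (3.954, 12.5381)]  |A|=49.6386
7. ⊥bis P2·P6 via (3.89,30.81): [(4.6918, 19.7157) (0, 24.2308) (0, 9.5913) (3.0703, 10.7706) (3.954, 12.5381)]  |A|=49.6386
8. ⊥bis P2·P7 via (5.105,15.82): [(4.1476, 14.4208) (4.6918, 19.7157) (0, 24.2308) (0, 9.5913) (1.1433, 10.0304)]  |A|=45.8595
9. ⊥bis P2·P8 via (6.66,26.95): [(4.1476, 14.4208) (4.6918, 19.7157) (0, 24.2308) (0, 9.5913) (1.1433, 10.0304)]  |A|=45.8595
10. ⊥bis P2·P9 via (3.11,26.23): [(4.1476, 14.4208) (4.6918, 19.7157) (0, 24.2308) (0, 9.5913) (1.1433, 10.0304)]  |A|=45.8595
11. canonical 5-gon: [(4.1476, 14.4208) (4.6918, 19.7157) (0, 24.2308) (0, 9.5913) (1.1433, 10.0304)]
12. shoelace: 45.8595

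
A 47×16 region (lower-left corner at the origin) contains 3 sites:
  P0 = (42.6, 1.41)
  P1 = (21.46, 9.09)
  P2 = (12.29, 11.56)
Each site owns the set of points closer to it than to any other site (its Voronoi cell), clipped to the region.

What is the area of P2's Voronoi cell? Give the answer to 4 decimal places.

1. box [0,47]×[0,16]: [(0, 0) (47, 0) (47, 16) (0, 16)]
2. ⊥bis P2·P0 via (27.445,6.485): [(0, 0) (25.2733, 0) (30.6313, 16) (0, 16)]  |A|=447.2373
3. ⊥bis P2·P1 via (16.875,10.325): [(0, 0) (14.0939, 0) (18.4036, 16) (0, 16)]  |A|=259.9799
4. canonical 4-gon: [(0, 0) (14.0939, 0) (18.4036, 16) (0, 16)]
5. shoelace: 259.9799

Area of P2's cell: 259.9799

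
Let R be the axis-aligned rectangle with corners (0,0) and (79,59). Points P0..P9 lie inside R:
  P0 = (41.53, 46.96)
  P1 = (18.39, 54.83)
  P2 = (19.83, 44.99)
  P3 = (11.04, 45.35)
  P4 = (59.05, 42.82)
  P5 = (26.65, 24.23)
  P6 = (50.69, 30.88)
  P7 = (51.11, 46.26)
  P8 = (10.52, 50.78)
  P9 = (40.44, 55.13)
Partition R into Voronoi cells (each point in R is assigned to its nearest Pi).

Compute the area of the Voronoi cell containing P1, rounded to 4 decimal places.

1. box [0,79]×[0,59]: [(0, 0) (79, 0) (79, 59) (0, 59)]
2. ⊥bis P1·P0 via (29.96,50.895): [(0, 0) (12.6504, 0) (32.7165, 59) (0, 59)]  |A|=1338.3254
3. ⊥bis P1·P2 via (19.11,49.91): [(0, 47.1134) (30.1758, 51.5294) (32.7165, 59) (0, 59)]  |A|=301.5498
4. ⊥bis P1·P3 via (14.715,50.09): [(15.6081, 49.3975) (30.1758, 51.5294) (32.7165, 59) (3.2229, 59)]  |A|=193.312
5. ⊥bis P1·P4 via (38.72,48.825): [(15.6081, 49.3975) (30.1758, 51.5294) (32.7165, 59) (3.2229, 59)]  |A|=193.312
6. ⊥bis P1·P5 via (22.52,39.53): [(15.6081, 49.3975) (30.1758, 51.5294) (32.7165, 59) (3.2229, 59)]  |A|=193.312
7. ⊥bis P1·P6 via (34.54,42.855): [(15.6081, 49.3975) (30.1758, 51.5294) (32.7165, 59) (3.2229, 59)]  |A|=193.312
8. ⊥bis P1·P7 via (34.75,50.545): [(15.6081, 49.3975) (30.1758, 51.5294) (32.7165, 59) (3.2229, 59)]  |A|=193.312
9. ⊥bis P1·P8 via (14.455,52.805): [(16.1665, 49.4792) (30.1758, 51.5294) (32.7165, 59) (11.267, 59)]  |A|=151.8326
10. ⊥bis P1·P9 via (29.415,54.98): [(16.1665, 49.4792) (29.4634, 51.4251) (29.3603, 59) (11.267, 59)]  |A|=136.5925
11. canonical 4-gon: [(16.1665, 49.4792) (29.4634, 51.4251) (29.3603, 59) (11.267, 59)]
12. shoelace: 136.5925

Area of P1's cell: 136.5925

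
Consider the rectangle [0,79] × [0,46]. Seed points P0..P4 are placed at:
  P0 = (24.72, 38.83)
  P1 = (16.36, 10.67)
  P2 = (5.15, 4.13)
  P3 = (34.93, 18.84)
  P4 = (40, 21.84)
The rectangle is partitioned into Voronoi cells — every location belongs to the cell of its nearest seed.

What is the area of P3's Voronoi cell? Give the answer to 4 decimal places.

1. box [0,79]×[0,46]: [(0, 0) (79, 0) (79, 46) (0, 46)]
2. ⊥bis P3·P0 via (29.825,28.835): [(0, 13.6017) (0, 0) (79, 0) (79, 46) (63.4321, 46)]  |A|=2606.4548
3. ⊥bis P3·P1 via (25.645,14.755): [(21.3539, 24.5084) (32.1366, 0) (79, 0) (79, 46) (63.4321, 46)]  |A|=2067.4223
4. ⊥bis P3·P2 via (20.04,11.485): [(21.3539, 24.5084) (32.1366, 0) (79, 0) (79, 46) (63.4321, 46)]  |A|=2067.4223
5. ⊥bis P3·P4 via (37.465,20.34): [(31.8319, 29.86) (21.3539, 24.5084) (32.1366, 0) (49.5005, 0)]  |A|=416.4944
6. canonical 4-gon: [(31.8319, 29.86) (21.3539, 24.5084) (32.1366, 0) (49.5005, 0)]
7. shoelace: 416.4944

Area of P3's cell: 416.4944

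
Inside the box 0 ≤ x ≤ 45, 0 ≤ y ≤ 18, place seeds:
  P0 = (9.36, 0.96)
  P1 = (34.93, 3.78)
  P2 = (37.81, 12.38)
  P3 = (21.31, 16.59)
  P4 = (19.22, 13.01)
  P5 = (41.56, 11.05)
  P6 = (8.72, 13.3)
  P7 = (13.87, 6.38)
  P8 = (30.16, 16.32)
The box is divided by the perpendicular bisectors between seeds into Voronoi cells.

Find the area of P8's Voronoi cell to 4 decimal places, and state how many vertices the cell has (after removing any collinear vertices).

1. box [0,45]×[0,18]: [(0, 0) (45, 0) (45, 18) (0, 18)]
2. ⊥bis P8·P0 via (19.76,8.64): [(26.1403, 0) (45, 0) (45, 18) (12.848, 18)]  |A|=459.1052
3. ⊥bis P8·P1 via (32.545,10.05): [(21.7508, 5.9441) (45, 14.7877) (45, 18) (12.848, 18)]  |A|=231.1529
4. ⊥bis P8·P2 via (33.985,14.35): [(21.7508, 5.9441) (31.5816, 9.6835) (35.8649, 18) (12.848, 18)]  |A|=171.6149
5. ⊥bis P8·P3 via (25.735,16.455): [(25.4573, 7.354) (31.5816, 9.6835) (35.8649, 18) (25.7821, 18)]  |A|=74.1476
6. ⊥bis P8·P4 via (24.69,14.665): [(25.5897, 11.6915) (26.7529, 7.8468) (31.5816, 9.6835) (35.8649, 18) (25.7821, 18)]  |A|=71.3704
7. ⊥bis P8·P5 via (35.86,13.685): [(25.5897, 11.6915) (26.7529, 7.8468) (31.5816, 9.6835) (35.8649, 18) (25.7821, 18)]  |A|=71.3704
8. ⊥bis P8·P6 via (19.44,14.81): [(25.5897, 11.6915) (26.7529, 7.8468) (31.5816, 9.6835) (35.8649, 18) (25.7821, 18)]  |A|=71.3704
9. ⊥bis P8·P7 via (22.015,11.35): [(25.5897, 11.6915) (26.7529, 7.8468) (31.5816, 9.6835) (35.8649, 18) (25.7821, 18)]  |A|=71.3704
10. canonical 5-gon: [(25.5897, 11.6915) (26.7529, 7.8468) (31.5816, 9.6835) (35.8649, 18) (25.7821, 18)]
11. shoelace: 71.3704

Area of P8's cell: 71.3704 (5 vertices)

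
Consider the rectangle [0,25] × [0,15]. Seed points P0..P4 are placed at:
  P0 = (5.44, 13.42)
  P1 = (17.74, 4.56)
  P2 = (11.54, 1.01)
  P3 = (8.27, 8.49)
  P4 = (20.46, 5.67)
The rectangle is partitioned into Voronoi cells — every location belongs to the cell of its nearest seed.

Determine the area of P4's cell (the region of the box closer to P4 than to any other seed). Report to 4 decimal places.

1. box [0,25]×[0,15]: [(0, 0) (25, 0) (25, 15) (0, 15)]
2. ⊥bis P4·P0 via (12.95,9.545): [(8.025, 0) (25, 0) (25, 15) (15.7647, 15)]  |A|=196.5776
3. ⊥bis P4·P1 via (19.1,5.115): [(15.3746, 14.244) (21.1874, 0) (25, 0) (25, 15) (15.7647, 15)]  |A|=102.8353
4. ⊥bis P4·P2 via (16,3.34): [(15.3746, 14.244) (21.1874, 0) (25, 0) (25, 15) (15.7647, 15)]  |A|=102.8353
5. ⊥bis P4·P3 via (14.365,7.08): [(15.788, 13.231) (21.1874, 0) (25, 0) (25, 15) (16.1972, 15)]  |A|=102.0989
6. canonical 5-gon: [(15.788, 13.231) (21.1874, 0) (25, 0) (25, 15) (16.1972, 15)]
7. shoelace: 102.0989

Area of P4's cell: 102.0989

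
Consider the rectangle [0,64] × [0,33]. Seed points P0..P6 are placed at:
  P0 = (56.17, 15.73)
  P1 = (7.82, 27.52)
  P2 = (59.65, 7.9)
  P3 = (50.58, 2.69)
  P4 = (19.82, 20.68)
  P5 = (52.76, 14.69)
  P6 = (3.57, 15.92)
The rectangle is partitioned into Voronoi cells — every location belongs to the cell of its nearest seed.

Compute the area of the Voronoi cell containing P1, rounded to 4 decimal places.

Area of P1's cell: 177.8510

1. box [0,64]×[0,33]: [(0, 0) (64, 0) (64, 33) (0, 33)]
2. ⊥bis P1·P0 via (31.995,21.625): [(0, 0) (26.7218, 0) (34.7688, 33) (0, 33)]  |A|=1014.5944
3. ⊥bis P1·P2 via (33.735,17.71): [(0, 0) (26.7218, 0) (34.7688, 33) (0, 33)]  |A|=1014.5944
4. ⊥bis P1·P3 via (29.2,15.105): [(0, 0) (20.4288, 0) (31.2775, 18.6828) (34.7688, 33) (0, 33)]  |A|=955.8089
5. ⊥bis P1·P4 via (13.82,24.1): [(0, 0) (0.083, 0) (18.893, 33) (0, 33)]  |A|=313.104
6. ⊥bis P1·P5 via (30.29,21.105): [(0, 0) (0.083, 0) (18.893, 33) (0, 33)]  |A|=313.104
7. ⊥bis P1·P6 via (5.695,21.72): [(0, 23.8065) (11.2941, 19.6686) (18.893, 33) (0, 33)]  |A|=177.851
8. canonical 4-gon: [(0, 23.8065) (11.2941, 19.6686) (18.893, 33) (0, 33)]
9. shoelace: 177.851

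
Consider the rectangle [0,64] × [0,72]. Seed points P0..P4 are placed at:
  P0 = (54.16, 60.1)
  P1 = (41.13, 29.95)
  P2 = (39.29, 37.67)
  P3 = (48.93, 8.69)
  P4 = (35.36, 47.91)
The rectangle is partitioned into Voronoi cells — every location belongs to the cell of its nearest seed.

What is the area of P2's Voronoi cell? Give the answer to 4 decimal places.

1. box [0,64]×[0,72]: [(0, 0) (64, 0) (64, 72) (0, 72)]
2. ⊥bis P2·P0 via (46.725,48.885): [(0, 0) (64, 0) (64, 37.4325) (11.8582, 72) (0, 72)]  |A|=3706.7944
3. ⊥bis P2·P1 via (40.21,33.81): [(0, 24.2263) (61.7281, 38.9387) (11.8582, 72) (0, 72)]  |A|=1670.5148
4. ⊥bis P2·P3 via (44.11,23.18): [(0, 24.2263) (61.7281, 38.9387) (11.8582, 72) (0, 72)]  |A|=1670.5148
5. ⊥bis P2·P4 via (37.325,42.79): [(0, 28.4651) (0, 24.2263) (61.7281, 38.9387) (49.1013, 47.3096)]  |A|=455.3122
6. canonical 4-gon: [(0, 28.4651) (0, 24.2263) (61.7281, 38.9387) (49.1013, 47.3096)]
7. shoelace: 455.3122

Area of P2's cell: 455.3122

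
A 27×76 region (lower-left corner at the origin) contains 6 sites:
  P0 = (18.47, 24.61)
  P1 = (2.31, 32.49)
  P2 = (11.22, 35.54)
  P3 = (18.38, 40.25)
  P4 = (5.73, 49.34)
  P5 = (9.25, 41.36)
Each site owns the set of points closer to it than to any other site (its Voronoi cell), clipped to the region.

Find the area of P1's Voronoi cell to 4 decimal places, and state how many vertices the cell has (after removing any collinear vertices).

1. box [0,27]×[0,76]: [(0, 0) (27, 0) (27, 76) (0, 76)]
2. ⊥bis P1·P0 via (10.39,28.55): [(0, 7.2426) (27, 62.6131) (27, 76) (0, 76)]  |A|=1108.9476
3. ⊥bis P1·P2 via (6.765,34.015): [(0, 53.7777) (0, 7.2426) (9.3593, 26.4363)]  |A|=217.7677
4. ⊥bis P1·P3 via (10.345,36.37): [(0, 53.7777) (0, 7.2426) (9.3593, 26.4363)]  |A|=217.7677
5. ⊥bis P1·P4 via (4.02,40.915): [(4.4316, 40.8314) (0, 41.7309) (0, 7.2426) (9.3593, 26.4363)]  |A|=191.0743
6. ⊥bis P1·P5 via (5.78,36.925): [(5.7648, 36.9369) (0, 41.4473) (0, 7.2426) (9.3593, 26.4363)]  |A|=182.2268
7. canonical 4-gon: [(5.7648, 36.9369) (0, 41.4473) (0, 7.2426) (9.3593, 26.4363)]
8. shoelace: 182.2268

Area of P1's cell: 182.2268 (4 vertices)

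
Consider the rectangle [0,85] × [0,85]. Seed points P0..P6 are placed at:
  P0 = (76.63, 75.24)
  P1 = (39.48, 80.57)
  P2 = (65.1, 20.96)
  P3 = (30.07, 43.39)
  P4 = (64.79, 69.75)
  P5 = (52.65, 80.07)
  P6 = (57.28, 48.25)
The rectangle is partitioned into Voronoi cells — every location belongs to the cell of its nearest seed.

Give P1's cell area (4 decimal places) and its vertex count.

Area of P1's cell: 908.1894 (5 vertices)

1. box [0,85]×[0,85]: [(0, 0) (85, 0) (85, 85) (0, 85)]
2. ⊥bis P1·P0 via (58.055,77.905): [(0, 0) (46.8778, 0) (59.0729, 85) (0, 85)]  |A|=4502.9055
3. ⊥bis P1·P2 via (52.29,50.765): [(0, 28.2911) (54.2841, 51.6221) (59.0729, 85) (0, 85)]  |A|=2525.0632
4. ⊥bis P1·P3 via (34.775,61.98): [(0, 70.7813) (55.0345, 56.8525) (59.0729, 85) (0, 85)]  |A|=1222.6387
5. ⊥bis P1·P4 via (52.135,75.16): [(0, 70.7813) (45.3558, 59.3021) (56.3416, 85) (0, 85)]  |A|=1046.3804
6. ⊥bis P1·P5 via (46.065,80.32): [(0, 70.7813) (45.2679, 59.3243) (46.2427, 85) (0, 85)]  |A|=915.4811
7. ⊥bis P1·P6 via (48.38,64.41): [(0, 70.7813) (41.0734, 60.3859) (45.3986, 62.768) (46.2427, 85) (0, 85)]  |A|=908.1894
8. canonical 5-gon: [(0, 70.7813) (41.0734, 60.3859) (45.3986, 62.768) (46.2427, 85) (0, 85)]
9. shoelace: 908.1894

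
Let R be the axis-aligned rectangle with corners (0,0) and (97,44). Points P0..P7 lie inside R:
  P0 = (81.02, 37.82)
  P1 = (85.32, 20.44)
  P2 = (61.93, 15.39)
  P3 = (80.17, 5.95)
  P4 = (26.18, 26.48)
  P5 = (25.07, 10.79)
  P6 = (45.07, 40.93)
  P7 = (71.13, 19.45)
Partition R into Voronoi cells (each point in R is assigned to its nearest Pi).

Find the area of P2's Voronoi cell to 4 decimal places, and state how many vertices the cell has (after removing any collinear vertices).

Area of P2's cell: 625.0210 (6 vertices)

1. box [0,97]×[0,44]: [(0, 0) (97, 0) (97, 44) (0, 44)]
2. ⊥bis P2·P0 via (71.475,26.605): [(0, 0) (97, 0) (97, 4.8809) (51.0366, 44) (0, 44)]  |A|=3368.9751
3. ⊥bis P2·P1 via (73.625,17.915): [(0, 0) (77.4929, 0) (71.8104, 26.3195) (51.0366, 44) (0, 44)]  |A|=3050.7931
4. ⊥bis P2·P3 via (71.05,10.67): [(0, 0) (65.5278, 0) (73.9708, 16.3135) (71.8104, 26.3195) (51.0366, 44) (0, 44)]  |A|=2953.1966
5. ⊥bis P2·P4 via (44.055,20.935): [(37.5608, 0) (65.5278, 0) (73.9708, 16.3135) (71.8104, 26.3195) (51.1738, 43.8832)]  |A|=1000.2503
6. ⊥bis P2·P5 via (43.5,13.09): [(42.9611, 17.4085) (45.1336, 0) (65.5278, 0) (73.9708, 16.3135) (71.8104, 26.3195) (51.1738, 43.8832)]  |A|=934.3343
7. ⊥bis P2·P6 via (53.5,28.16): [(44.4412, 22.1799) (42.9611, 17.4085) (45.1336, 0) (65.5278, 0) (73.9708, 16.3135) (71.8104, 26.3195) (62.5942, 34.1634)]  |A|=777.6844
8. ⊥bis P2·P7 via (66.53,17.42): [(59.9201, 32.3982) (44.4412, 22.1799) (42.9611, 17.4085) (45.1336, 0) (65.5278, 0) (70.2181, 9.0627)]  |A|=625.021
9. canonical 6-gon: [(59.9201, 32.3982) (44.4412, 22.1799) (42.9611, 17.4085) (45.1336, 0) (65.5278, 0) (70.2181, 9.0627)]
10. shoelace: 625.021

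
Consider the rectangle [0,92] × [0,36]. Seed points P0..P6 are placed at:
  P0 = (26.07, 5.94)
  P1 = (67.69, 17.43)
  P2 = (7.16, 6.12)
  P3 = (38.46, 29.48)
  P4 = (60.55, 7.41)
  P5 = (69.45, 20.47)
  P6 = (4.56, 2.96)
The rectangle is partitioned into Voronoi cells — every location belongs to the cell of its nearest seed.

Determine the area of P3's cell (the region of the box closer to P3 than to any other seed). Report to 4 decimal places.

Area of P3's cell: 703.5269

1. box [0,92]×[0,36]: [(0, 0) (92, 0) (92, 36) (0, 36)]
2. ⊥bis P3·P0 via (32.265,17.71): [(0, 34.6923) (65.9126, 0) (92, 0) (92, 36) (0, 36)]  |A|=2168.6707
3. ⊥bis P3·P1 via (53.075,23.455): [(0, 34.6923) (47.4186, 9.7341) (58.2466, 36) (0, 36)]  |A|=795.9552
4. ⊥bis P3·P2 via (22.81,17.8): [(16.8036, 25.8479) (47.4186, 9.7341) (58.2466, 36) (9.2269, 36)]  |A|=738.1322
5. ⊥bis P3·P4 via (49.505,18.445): [(16.8036, 25.8479) (43.0823, 12.0165) (52.0666, 21.0089) (58.2466, 36) (9.2269, 36)]  |A|=708.3823
6. ⊥bis P3·P5 via (53.955,24.975): [(16.8036, 25.8479) (43.0823, 12.0165) (52.0666, 21.0089) (54.5613, 27.0603) (57.1604, 36) (9.2269, 36)]  |A|=703.5269
7. ⊥bis P3·P6 via (21.51,16.22): [(16.8036, 25.8479) (43.0823, 12.0165) (52.0666, 21.0089) (54.5613, 27.0603) (57.1604, 36) (9.2269, 36)]  |A|=703.5269
8. canonical 6-gon: [(16.8036, 25.8479) (43.0823, 12.0165) (52.0666, 21.0089) (54.5613, 27.0603) (57.1604, 36) (9.2269, 36)]
9. shoelace: 703.5269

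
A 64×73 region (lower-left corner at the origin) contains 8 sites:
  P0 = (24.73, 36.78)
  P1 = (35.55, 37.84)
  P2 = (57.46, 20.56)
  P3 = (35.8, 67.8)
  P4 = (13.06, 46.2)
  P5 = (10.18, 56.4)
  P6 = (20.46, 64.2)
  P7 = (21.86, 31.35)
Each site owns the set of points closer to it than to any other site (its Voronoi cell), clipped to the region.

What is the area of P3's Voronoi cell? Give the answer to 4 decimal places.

Area of P3's cell: 712.4874

1. box [0,64]×[0,73]: [(0, 0) (64, 0) (64, 73) (0, 73)]
2. ⊥bis P3·P0 via (30.265,52.29): [(0, 63.0906) (64, 40.2511) (64, 73) (0, 73)]  |A|=1365.0665
3. ⊥bis P3·P1 via (35.675,52.82): [(0, 63.0906) (28.6148, 52.8789) (64, 52.5836) (64, 73) (0, 73)]  |A|=1146.8716
4. ⊥bis P3·P2 via (46.63,44.18): [(0, 63.0906) (28.6148, 52.8789) (64, 52.5836) (64, 73) (0, 73)]  |A|=1146.8716
5. ⊥bis P3·P4 via (24.43,57): [(28.2059, 53.0248) (28.6148, 52.8789) (64, 52.5836) (64, 73) (9.2321, 73)]  |A|=914.9129
6. ⊥bis P3·P5 via (22.99,62.1): [(25.9902, 55.3575) (28.2059, 53.0248) (28.6148, 52.8789) (64, 52.5836) (64, 73) (18.1399, 73)]  |A|=836.3351
7. ⊥bis P3·P6 via (28.13,66): [(31.2144, 52.8572) (64, 52.5836) (64, 73) (26.4872, 73)]  |A|=712.4874
8. ⊥bis P3·P7 via (28.83,49.575): [(31.2144, 52.8572) (64, 52.5836) (64, 73) (26.4872, 73)]  |A|=712.4874
9. canonical 4-gon: [(31.2144, 52.8572) (64, 52.5836) (64, 73) (26.4872, 73)]
10. shoelace: 712.4874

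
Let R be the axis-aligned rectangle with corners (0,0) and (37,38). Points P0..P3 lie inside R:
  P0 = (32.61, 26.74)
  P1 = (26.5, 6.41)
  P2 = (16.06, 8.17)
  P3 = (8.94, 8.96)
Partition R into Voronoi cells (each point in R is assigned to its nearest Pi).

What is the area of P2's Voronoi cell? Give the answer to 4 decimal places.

Area of P2's cell: 204.1988

1. box [0,37]×[0,38]: [(0, 0) (37, 0) (37, 38) (0, 38)]
2. ⊥bis P2·P0 via (24.335,17.455): [(0, 0) (37, 0) (37, 6.1677) (1.2824, 38) (0, 38)]  |A|=837.5126
3. ⊥bis P2·P1 via (21.28,7.29): [(0, 0) (20.051, 0) (23.1688, 18.4943) (1.2824, 38) (0, 38)]  |A|=638.13
4. ⊥bis P2·P3 via (12.5,8.565): [(11.5497, 0) (20.051, 0) (23.1688, 18.4943) (14.4626, 26.2535)]  |A|=204.1988
5. canonical 4-gon: [(11.5497, 0) (20.051, 0) (23.1688, 18.4943) (14.4626, 26.2535)]
6. shoelace: 204.1988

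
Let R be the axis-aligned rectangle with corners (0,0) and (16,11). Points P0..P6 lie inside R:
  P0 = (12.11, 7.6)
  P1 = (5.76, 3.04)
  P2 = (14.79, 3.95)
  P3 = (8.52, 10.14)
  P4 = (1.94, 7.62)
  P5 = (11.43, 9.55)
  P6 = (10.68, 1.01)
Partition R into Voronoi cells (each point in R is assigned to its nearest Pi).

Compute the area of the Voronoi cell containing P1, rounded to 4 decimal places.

Area of P1's cell: 43.9342

1. box [0,16]×[0,11]: [(0, 0) (16, 0) (16, 11) (0, 11)]
2. ⊥bis P1·P0 via (8.935,5.32): [(0, 0) (12.7553, 0) (4.8561, 11) (0, 11)]  |A|=96.8631
3. ⊥bis P1·P2 via (10.275,3.495): [(0, 0) (10.6272, 0) (10.2798, 3.4473) (4.8561, 11) (0, 11)]  |A|=93.195
4. ⊥bis P1·P3 via (7.14,6.59): [(0, 9.3655) (0, 0) (10.6272, 0) (10.2798, 3.4473) (8.3649, 6.1138)]  |A|=74.495
5. ⊥bis P1·P4 via (3.85,5.33): [(5.9263, 7.0618) (0, 2.1189) (0, 0) (10.6272, 0) (10.2798, 3.4473) (8.3649, 6.1138)]  |A|=53.0218
6. ⊥bis P1·P5 via (8.595,6.295): [(5.9263, 7.0618) (0, 2.1189) (0, 0) (10.6272, 0) (10.2798, 3.4473) (8.3649, 6.1138)]  |A|=53.0218
7. ⊥bis P1·P6 via (8.22,2.025): [(5.9263, 7.0618) (0, 2.1189) (0, 0) (7.3845, 0) (9.3443, 4.75) (8.3649, 6.1138)]  |A|=43.9342
8. canonical 6-gon: [(5.9263, 7.0618) (0, 2.1189) (0, 0) (7.3845, 0) (9.3443, 4.75) (8.3649, 6.1138)]
9. shoelace: 43.9342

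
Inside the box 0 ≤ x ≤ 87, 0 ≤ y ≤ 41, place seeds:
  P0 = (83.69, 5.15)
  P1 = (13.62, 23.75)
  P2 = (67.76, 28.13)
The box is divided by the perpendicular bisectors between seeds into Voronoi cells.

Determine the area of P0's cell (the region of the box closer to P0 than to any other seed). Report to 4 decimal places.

1. box [0,87]×[0,41]: [(0, 0) (87, 0) (87, 41) (0, 41)]
2. ⊥bis P0·P1 via (48.655,14.45): [(44.8193, 0) (87, 0) (87, 41) (55.7027, 41)]  |A|=1506.3004
3. ⊥bis P0·P2 via (75.725,16.64): [(51.7208, 0) (87, 0) (87, 24.456)]  |A|=431.3936
4. canonical 3-gon: [(51.7208, 0) (87, 0) (87, 24.456)]
5. shoelace: 431.3936

Area of P0's cell: 431.3936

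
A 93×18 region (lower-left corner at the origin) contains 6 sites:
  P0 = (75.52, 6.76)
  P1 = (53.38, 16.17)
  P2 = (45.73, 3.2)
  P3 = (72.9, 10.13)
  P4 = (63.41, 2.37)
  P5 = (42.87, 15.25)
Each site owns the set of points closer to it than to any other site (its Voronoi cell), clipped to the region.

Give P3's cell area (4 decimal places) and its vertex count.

Area of P3's cell: 169.2205 (4 vertices)

1. box [0,93]×[0,18]: [(0, 0) (93, 0) (93, 18) (0, 18)]
2. ⊥bis P3·P0 via (74.21,8.445): [(0, 0) (63.3475, 0) (86.5002, 18) (0, 18)]  |A|=1348.6297
3. ⊥bis P3·P1 via (63.14,13.15): [(59.071, 0) (63.3475, 0) (86.5002, 18) (64.6407, 18)]  |A|=235.2239
4. ⊥bis P3·P2 via (59.315,6.665): [(60.1366, 3.4437) (61.015, 0) (63.3475, 0) (86.5002, 18) (64.6407, 18)]  |A|=231.8767
5. ⊥bis P3·P4 via (68.155,6.25): [(62.9678, 12.5936) (69.411, 4.714) (86.5002, 18) (64.6407, 18)]  |A|=169.2205
6. ⊥bis P3·P5 via (57.885,12.69): [(62.9678, 12.5936) (69.411, 4.714) (86.5002, 18) (64.6407, 18)]  |A|=169.2205
7. canonical 4-gon: [(62.9678, 12.5936) (69.411, 4.714) (86.5002, 18) (64.6407, 18)]
8. shoelace: 169.2205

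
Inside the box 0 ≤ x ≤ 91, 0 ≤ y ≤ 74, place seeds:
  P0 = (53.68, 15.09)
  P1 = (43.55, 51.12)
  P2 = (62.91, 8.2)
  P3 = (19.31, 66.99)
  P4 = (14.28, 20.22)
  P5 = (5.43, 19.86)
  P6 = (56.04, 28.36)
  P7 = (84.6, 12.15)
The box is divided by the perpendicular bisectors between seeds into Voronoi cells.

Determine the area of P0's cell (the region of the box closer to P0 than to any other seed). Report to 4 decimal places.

1. box [0,91]×[0,74]: [(0, 0) (91, 0) (91, 74) (0, 74)]
2. ⊥bis P0·P1 via (48.615,33.105): [(0, 19.4367) (0, 0) (91, 0) (91, 45.0217)]  |A|=2932.8575
3. ⊥bis P0·P2 via (58.295,11.645): [(81.1408, 42.2498) (0, 19.4367) (0, 0) (49.6023, 0)]  |A|=1836.396
4. ⊥bis P0·P3 via (36.495,41.04): [(81.1408, 42.2498) (6.7307, 21.329) (0, 16.8717) (0, 0) (49.6023, 0)]  |A|=1827.7641
5. ⊥bis P0·P4 via (33.98,17.655): [(81.1408, 42.2498) (35.512, 29.421) (31.6813, 0) (49.6023, 0)]  |A|=1025.2311
6. ⊥bis P0·P5 via (29.555,17.475): [(81.1408, 42.2498) (35.512, 29.421) (31.6813, 0) (49.6023, 0)]  |A|=1025.2311
7. ⊥bis P0·P6 via (54.86,21.725): [(64.5351, 20.0043) (34.9705, 25.2622) (31.6813, 0) (49.6023, 0)]  |A|=561.3299
8. ⊥bis P0·P7 via (69.14,13.62): [(64.5351, 20.0043) (34.9705, 25.2622) (31.6813, 0) (49.6023, 0)]  |A|=561.3299
9. canonical 4-gon: [(64.5351, 20.0043) (34.9705, 25.2622) (31.6813, 0) (49.6023, 0)]
10. shoelace: 561.3299

Area of P0's cell: 561.3299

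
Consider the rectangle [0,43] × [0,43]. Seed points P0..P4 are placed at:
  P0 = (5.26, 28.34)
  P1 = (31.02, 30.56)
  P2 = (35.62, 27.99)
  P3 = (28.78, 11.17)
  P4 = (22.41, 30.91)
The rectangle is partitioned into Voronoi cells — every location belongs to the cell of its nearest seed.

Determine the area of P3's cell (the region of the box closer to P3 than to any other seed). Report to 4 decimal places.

1. box [0,43]×[0,43]: [(0, 0) (43, 0) (43, 43) (0, 43)]
2. ⊥bis P3·P0 via (17.02,19.755): [(2.5985, 0) (43, 0) (43, 43) (33.9892, 43)]  |A|=1062.3632
3. ⊥bis P3·P1 via (29.9,20.865): [(18.769, 22.1509) (2.5985, 0) (43, 0) (43, 19.3516)]  |A|=681.9188
4. ⊥bis P3·P2 via (32.2,19.58): [(28.6989, 21.0038) (18.769, 22.1509) (2.5985, 0) (43, 0) (43, 15.1881)]  |A|=652.1471
5. ⊥bis P3·P4 via (25.595,21.04): [(28.6989, 21.0038) (26.3305, 21.2774) (15.6046, 17.8161) (2.5985, 0) (43, 0) (43, 15.1881)]  |A|=634.3764
6. canonical 6-gon: [(28.6989, 21.0038) (26.3305, 21.2774) (15.6046, 17.8161) (2.5985, 0) (43, 0) (43, 15.1881)]
7. shoelace: 634.3764

Area of P3's cell: 634.3764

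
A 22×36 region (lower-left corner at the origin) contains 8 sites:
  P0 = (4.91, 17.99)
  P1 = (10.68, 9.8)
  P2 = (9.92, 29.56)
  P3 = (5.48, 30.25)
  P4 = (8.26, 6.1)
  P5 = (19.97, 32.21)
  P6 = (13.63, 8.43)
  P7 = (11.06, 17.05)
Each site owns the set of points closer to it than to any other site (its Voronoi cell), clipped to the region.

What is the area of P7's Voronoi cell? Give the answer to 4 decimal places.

1. box [0,22]×[0,36]: [(0, 0) (22, 0) (22, 36) (0, 36)]
2. ⊥bis P7·P0 via (7.985,17.52): [(5.3071, 0) (22, 0) (22, 36) (10.8096, 36)]  |A|=501.8988
3. ⊥bis P7·P1 via (10.87,13.425): [(7.387, 13.6076) (22, 12.8416) (22, 36) (10.8096, 36)]  |A|=294.497
4. ⊥bis P7·P2 via (10.49,23.305): [(8.8463, 23.1552) (7.387, 13.6076) (22, 12.8416) (22, 24.3539)]  |A|=146.033
5. ⊥bis P7·P3 via (8.27,23.65): [(8.8463, 23.1552) (7.387, 13.6076) (22, 12.8416) (22, 24.3539)]  |A|=146.033
6. ⊥bis P7·P4 via (9.66,11.575): [(8.8463, 23.1552) (7.387, 13.6076) (22, 12.8416) (22, 24.3539)]  |A|=146.033
7. ⊥bis P7·P5 via (15.515,24.63): [(16.7923, 23.8793) (8.8463, 23.1552) (7.387, 13.6076) (22, 12.8416) (22, 20.8186)]  |A|=136.8275
8. ⊥bis P7·P6 via (12.345,12.74): [(16.7923, 23.8793) (8.8463, 23.1552) (7.387, 13.6076) (14.0785, 13.2568) (22, 15.6186) (22, 20.8186)]  |A|=125.8287
9. canonical 6-gon: [(16.7923, 23.8793) (8.8463, 23.1552) (7.387, 13.6076) (14.0785, 13.2568) (22, 15.6186) (22, 20.8186)]
10. shoelace: 125.8287

Area of P7's cell: 125.8287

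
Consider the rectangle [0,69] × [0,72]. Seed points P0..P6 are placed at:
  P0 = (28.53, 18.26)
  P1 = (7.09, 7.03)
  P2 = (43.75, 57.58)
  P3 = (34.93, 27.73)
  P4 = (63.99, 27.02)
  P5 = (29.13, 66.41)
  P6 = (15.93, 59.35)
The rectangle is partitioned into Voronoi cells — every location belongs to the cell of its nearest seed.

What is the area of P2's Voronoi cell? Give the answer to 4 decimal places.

1. box [0,69]×[0,72]: [(0, 0) (69, 0) (69, 72) (0, 72)]
2. ⊥bis P2·P0 via (36.14,37.92): [(0, 51.9091) (69, 25.2005) (69, 72) (0, 72)]  |A|=2307.718
3. ⊥bis P2·P1 via (25.42,32.305): [(0, 51.9091) (69, 25.2005) (69, 72) (0, 72)]  |A|=2307.718
4. ⊥bis P2·P3 via (39.34,42.655): [(0, 54.2791) (69, 33.8911) (69, 72) (0, 72)]  |A|=1926.1274
5. ⊥bis P2·P4 via (53.87,42.3): [(0, 54.2791) (49.7581, 39.5767) (69, 52.3207) (69, 72) (0, 72)]  |A|=1748.8181
6. ⊥bis P2·P5 via (36.44,61.995): [(26.9673, 46.3109) (49.7581, 39.5767) (69, 52.3207) (69, 72) (42.4827, 72)]  |A|=964.2035
7. ⊥bis P2·P6 via (29.84,58.465): [(29.3139, 50.1962) (29.028, 45.702) (49.7581, 39.5767) (69, 52.3207) (69, 72) (42.4827, 72)]  |A|=959.4858
8. canonical 6-gon: [(29.3139, 50.1962) (29.028, 45.702) (49.7581, 39.5767) (69, 52.3207) (69, 72) (42.4827, 72)]
9. shoelace: 959.4858

Area of P2's cell: 959.4858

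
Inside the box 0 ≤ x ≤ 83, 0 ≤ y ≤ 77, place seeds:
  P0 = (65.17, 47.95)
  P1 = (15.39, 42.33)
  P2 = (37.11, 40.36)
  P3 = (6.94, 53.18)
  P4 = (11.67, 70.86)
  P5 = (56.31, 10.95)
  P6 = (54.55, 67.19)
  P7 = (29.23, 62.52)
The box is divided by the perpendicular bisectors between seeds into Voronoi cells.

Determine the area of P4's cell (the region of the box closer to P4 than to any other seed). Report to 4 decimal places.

Area of P4's cell: 324.2807

1. box [0,83]×[0,77]: [(0, 0) (83, 0) (83, 77) (0, 77)]
2. ⊥bis P4·P0 via (38.42,59.405): [(0, 0) (12.9813, 0) (45.9546, 77) (0, 77)]  |A|=2269.0338
3. ⊥bis P4·P1 via (13.53,56.595): [(0, 54.8308) (38.6175, 59.8661) (45.9546, 77) (0, 77)]  |A|=821.7486
4. ⊥bis P4·P2 via (24.39,55.61): [(0, 54.8308) (27.802, 58.4559) (43.6876, 71.7061) (45.9546, 77) (0, 77)]  |A|=761.2958
5. ⊥bis P4·P3 via (9.305,62.02): [(0, 64.5094) (24.3227, 58.0023) (27.802, 58.4559) (43.6876, 71.7061) (45.9546, 77) (0, 77)]  |A|=643.5913
6. ⊥bis P4·P5 via (33.99,40.905): [(0, 64.5094) (24.3227, 58.0023) (27.802, 58.4559) (43.6876, 71.7061) (45.9546, 77) (0, 77)]  |A|=643.5913
7. ⊥bis P4·P6 via (33.11,69.025): [(0, 64.5094) (24.3227, 58.0023) (27.802, 58.4559) (32.5439, 62.4112) (33.7926, 77) (0, 77)]  |A|=535.9154
8. ⊥bis P4·P7 via (20.45,66.69): [(0, 64.5094) (17.2256, 59.901) (25.3467, 77) (0, 77)]  |A|=324.2807
9. canonical 4-gon: [(0, 64.5094) (17.2256, 59.901) (25.3467, 77) (0, 77)]
10. shoelace: 324.2807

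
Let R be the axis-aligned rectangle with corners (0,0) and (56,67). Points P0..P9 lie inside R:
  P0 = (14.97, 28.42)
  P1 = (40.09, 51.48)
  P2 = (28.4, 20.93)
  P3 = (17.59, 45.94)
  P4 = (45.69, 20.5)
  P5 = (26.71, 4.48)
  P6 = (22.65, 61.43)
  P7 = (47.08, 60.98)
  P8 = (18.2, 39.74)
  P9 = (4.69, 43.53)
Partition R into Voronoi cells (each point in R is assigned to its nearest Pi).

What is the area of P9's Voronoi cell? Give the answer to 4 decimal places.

1. box [0,56]×[0,67]: [(0, 0) (56, 0) (56, 67) (0, 67)]
2. ⊥bis P9·P0 via (9.83,35.975): [(0, 29.2872) (55.4319, 67) (0, 67)]  |A|=1045.246
3. ⊥bis P9·P1 via (22.39,47.505): [(0, 29.2872) (22.9715, 44.9157) (18.0119, 67) (0, 67)]  |A|=632.049
4. ⊥bis P9·P2 via (16.545,32.23): [(0, 29.2872) (22.9715, 44.9157) (18.0119, 67) (0, 67)]  |A|=632.049
5. ⊥bis P9·P3 via (11.14,44.735): [(0, 29.2872) (12.4443, 37.7536) (6.9804, 67) (0, 67)]  |A|=336.7301
6. ⊥bis P9·P4 via (25.19,32.015): [(0, 29.2872) (12.4443, 37.7536) (6.9804, 67) (0, 67)]  |A|=336.7301
7. ⊥bis P9·P5 via (15.7,24.005): [(0, 29.2872) (12.4443, 37.7536) (6.9804, 67) (0, 67)]  |A|=336.7301
8. ⊥bis P9·P6 via (13.67,52.48): [(0, 66.1958) (0, 29.2872) (12.4443, 37.7536) (8.7756, 57.3908)]  |A|=299.6634
9. ⊥bis P9·P7 via (25.885,52.255): [(0, 66.1958) (0, 29.2872) (12.4443, 37.7536) (8.7756, 57.3908)]  |A|=299.6634
10. ⊥bis P9·P8 via (11.445,41.635): [(0, 66.1958) (0, 29.2872) (9.8636, 35.9979) (11.6096, 42.2216) (8.7756, 57.3908)]  |A|=293.1654
11. canonical 5-gon: [(0, 66.1958) (0, 29.2872) (9.8636, 35.9979) (11.6096, 42.2216) (8.7756, 57.3908)]
12. shoelace: 293.1654

Area of P9's cell: 293.1654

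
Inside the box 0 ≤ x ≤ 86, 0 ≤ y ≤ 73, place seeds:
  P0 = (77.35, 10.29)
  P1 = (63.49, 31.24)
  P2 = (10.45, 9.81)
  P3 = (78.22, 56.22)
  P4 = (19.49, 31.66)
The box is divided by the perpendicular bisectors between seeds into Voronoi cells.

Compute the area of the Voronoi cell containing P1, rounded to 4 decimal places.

Area of P1's cell: 1393.9815

1. box [0,86]×[0,73]: [(0, 0) (86, 0) (86, 73) (0, 73)]
2. ⊥bis P1·P0 via (70.42,20.765): [(0, 0) (39.0328, 0) (86, 31.0723) (86, 73) (0, 73)]  |A|=5548.3094
3. ⊥bis P1·P2 via (36.97,20.525): [(43.9488, 3.2523) (86, 31.0723) (86, 73) (15.7683, 73)]  |A|=3330.8055
4. ⊥bis P1·P3 via (70.855,43.73): [(43.9488, 3.2523) (86, 31.0723) (86, 34.7994) (21.2172, 73) (15.7683, 73)]  |A|=2093.4355
5. ⊥bis P1·P4 via (41.49,31.45): [(41.2838, 9.8482) (43.9488, 3.2523) (86, 31.0723) (86, 34.7994) (41.7709, 60.8801)]  |A|=1393.9815
6. canonical 5-gon: [(41.2838, 9.8482) (43.9488, 3.2523) (86, 31.0723) (86, 34.7994) (41.7709, 60.8801)]
7. shoelace: 1393.9815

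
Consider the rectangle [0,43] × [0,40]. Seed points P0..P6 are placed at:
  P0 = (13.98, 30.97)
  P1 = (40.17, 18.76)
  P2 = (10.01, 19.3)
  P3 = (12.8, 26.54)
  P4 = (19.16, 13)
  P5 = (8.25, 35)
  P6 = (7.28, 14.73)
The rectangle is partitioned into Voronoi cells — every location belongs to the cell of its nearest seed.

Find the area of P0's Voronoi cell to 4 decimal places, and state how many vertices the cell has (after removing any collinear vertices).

Area of P0's cell: 243.6922 (4 vertices)

1. box [0,43]×[0,40]: [(0, 0) (43, 0) (43, 40) (0, 40)]
2. ⊥bis P0·P1 via (27.075,24.865): [(0, 0) (15.4827, 0) (34.1311, 40) (0, 40)]  |A|=992.2758
3. ⊥bis P0·P2 via (11.995,25.135): [(0, 29.2156) (25.1194, 20.6702) (34.1311, 40) (0, 40)]  |A|=465.3218
4. ⊥bis P0·P3 via (13.39,28.755): [(0, 32.3216) (27.1765, 25.0827) (34.1311, 40) (0, 40)]  |A|=358.9065
5. ⊥bis P0·P4 via (16.57,21.985): [(0, 32.3216) (27.1765, 25.0827) (34.1311, 40) (0, 40)]  |A|=358.9065
6. ⊥bis P0·P5 via (11.115,32.985): [(8.9683, 29.9328) (27.1765, 25.0827) (34.1311, 40) (16.0488, 40)]  |A|=243.6922
7. ⊥bis P0·P6 via (10.63,22.85): [(8.9683, 29.9328) (27.1765, 25.0827) (34.1311, 40) (16.0488, 40)]  |A|=243.6922
8. canonical 4-gon: [(8.9683, 29.9328) (27.1765, 25.0827) (34.1311, 40) (16.0488, 40)]
9. shoelace: 243.6922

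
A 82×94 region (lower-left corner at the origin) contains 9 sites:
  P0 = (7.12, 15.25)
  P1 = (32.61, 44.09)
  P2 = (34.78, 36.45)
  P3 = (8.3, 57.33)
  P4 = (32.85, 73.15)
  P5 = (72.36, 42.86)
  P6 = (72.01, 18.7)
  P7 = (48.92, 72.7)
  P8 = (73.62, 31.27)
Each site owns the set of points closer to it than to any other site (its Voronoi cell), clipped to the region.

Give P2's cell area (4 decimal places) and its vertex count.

Area of P2's cell: 942.0740 (5 vertices)

1. box [0,82]×[0,94]: [(0, 0) (82, 0) (82, 94) (0, 94)]
2. ⊥bis P2·P0 via (20.95,25.85): [(0, 53.1838) (40.7627, 0) (82, 0) (82, 94) (0, 94)]  |A|=6624.0412
3. ⊥bis P2·P1 via (33.695,40.27): [(14.1522, 34.7192) (40.7627, 0) (82, 0) (82, 53.9901)]  |A|=2547.4196
4. ⊥bis P2·P3 via (21.54,46.89): [(14.1522, 34.7192) (40.7627, 0) (82, 0) (82, 53.9901)]  |A|=2547.4196
5. ⊥bis P2·P4 via (33.815,54.8): [(14.1522, 34.7192) (40.7627, 0) (82, 0) (82, 53.9901)]  |A|=2547.4196
6. ⊥bis P2·P5 via (53.57,39.655): [(52.5516, 45.6259) (14.1522, 34.7192) (40.7627, 0) (60.3339, 0)]  |A|=1258.1903
7. ⊥bis P2·P6 via (53.395,27.575): [(55.0414, 31.0284) (52.5516, 45.6259) (14.1522, 34.7192) (40.4455, 0.4139)]  |A|=946.6829
8. ⊥bis P2·P7 via (41.85,54.575): [(55.0414, 31.0284) (52.5516, 45.6259) (14.1522, 34.7192) (40.4455, 0.4139)]  |A|=946.6829
9. ⊥bis P2·P8 via (54.2,33.86): [(53.3489, 27.4783) (54.3573, 35.0394) (52.5516, 45.6259) (14.1522, 34.7192) (40.4455, 0.4139)]  |A|=942.074
10. canonical 5-gon: [(53.3489, 27.4783) (54.3573, 35.0394) (52.5516, 45.6259) (14.1522, 34.7192) (40.4455, 0.4139)]
11. shoelace: 942.074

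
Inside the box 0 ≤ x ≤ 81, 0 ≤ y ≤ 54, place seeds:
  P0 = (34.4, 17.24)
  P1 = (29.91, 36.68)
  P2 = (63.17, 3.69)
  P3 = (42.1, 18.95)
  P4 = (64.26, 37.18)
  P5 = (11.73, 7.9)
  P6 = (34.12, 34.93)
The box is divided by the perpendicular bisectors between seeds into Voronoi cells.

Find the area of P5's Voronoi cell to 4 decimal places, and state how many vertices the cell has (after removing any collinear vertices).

Area of P5's cell: 662.7931 (4 vertices)

1. box [0,81]×[0,54]: [(0, 0) (81, 0) (81, 54) (0, 54)]
2. ⊥bis P5·P0 via (23.065,12.57): [(0, 0) (28.2438, 0) (5.9959, 54) (0, 54)]  |A|=924.4727
3. ⊥bis P5·P1 via (20.82,22.29): [(0, 35.4418) (0, 0) (28.2438, 0) (18.4413, 23.7926)]  |A|=662.7931
4. ⊥bis P5·P2 via (37.45,5.795): [(0, 35.4418) (0, 0) (28.2438, 0) (18.4413, 23.7926)]  |A|=662.7931
5. ⊥bis P5·P3 via (26.915,13.425): [(0, 35.4418) (0, 0) (28.2438, 0) (18.4413, 23.7926)]  |A|=662.7931
6. ⊥bis P5·P4 via (37.995,22.54): [(0, 35.4418) (0, 0) (28.2438, 0) (18.4413, 23.7926)]  |A|=662.7931
7. ⊥bis P5·P6 via (22.925,21.415): [(0, 35.4418) (0, 0) (28.2438, 0) (18.4413, 23.7926)]  |A|=662.7931
8. canonical 4-gon: [(0, 35.4418) (0, 0) (28.2438, 0) (18.4413, 23.7926)]
9. shoelace: 662.7931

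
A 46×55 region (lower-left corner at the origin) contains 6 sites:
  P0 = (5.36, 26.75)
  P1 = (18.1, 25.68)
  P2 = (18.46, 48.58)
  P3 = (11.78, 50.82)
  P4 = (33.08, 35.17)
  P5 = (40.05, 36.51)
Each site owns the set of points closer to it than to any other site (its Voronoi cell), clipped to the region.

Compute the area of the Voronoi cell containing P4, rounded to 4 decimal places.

Area of P4's cell: 354.1318

1. box [0,46]×[0,55]: [(0, 0) (46, 0) (46, 55) (0, 55)]
2. ⊥bis P4·P0 via (19.22,30.96): [(28.6242, 0) (46, 0) (46, 55) (11.9178, 55)]  |A|=1415.096
3. ⊥bis P4·P1 via (25.59,30.425): [(13.6646, 49.2493) (44.8646, 0) (46, 0) (46, 55) (11.9178, 55)]  |A|=1015.1812
4. ⊥bis P4·P2 via (25.77,41.875): [(21.3731, 37.0814) (44.8646, 0) (46, 0) (46, 55) (37.8087, 55)]  |A|=771.679
5. ⊥bis P4·P3 via (22.43,42.995): [(21.3731, 37.0814) (44.8646, 0) (46, 0) (46, 55) (37.8087, 55)]  |A|=771.679
6. ⊥bis P4·P5 via (36.565,35.84): [(33.7352, 50.559) (21.3731, 37.0814) (42.8413, 3.1937)]  |A|=354.1318
7. canonical 3-gon: [(33.7352, 50.559) (21.3731, 37.0814) (42.8413, 3.1937)]
8. shoelace: 354.1318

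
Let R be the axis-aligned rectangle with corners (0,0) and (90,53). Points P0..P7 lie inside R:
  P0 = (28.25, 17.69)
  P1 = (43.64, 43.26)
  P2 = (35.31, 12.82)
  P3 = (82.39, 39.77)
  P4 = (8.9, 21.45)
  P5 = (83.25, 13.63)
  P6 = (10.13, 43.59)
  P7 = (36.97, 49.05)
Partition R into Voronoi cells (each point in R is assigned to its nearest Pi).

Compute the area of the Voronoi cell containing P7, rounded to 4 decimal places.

Area of P7's cell: 260.9851

1. box [0,90]×[0,53]: [(0, 0) (90, 0) (90, 53) (0, 53)]
2. ⊥bis P7·P0 via (32.61,33.37): [(0, 42.4376) (90, 17.4121) (90, 53) (0, 53)]  |A|=2076.7661
3. ⊥bis P7·P1 via (40.305,46.155): [(0, 42.4376) (29.8685, 34.1323) (46.2469, 53) (0, 53)]  |A|=594.0283
4. ⊥bis P7·P2 via (36.14,30.935): [(0, 42.4376) (29.8685, 34.1323) (46.2469, 53) (0, 53)]  |A|=594.0283
5. ⊥bis P7·P3 via (59.68,44.41): [(0, 42.4376) (29.8685, 34.1323) (46.2469, 53) (0, 53)]  |A|=594.0283
6. ⊥bis P7·P4 via (22.935,35.25): [(21.8385, 36.3651) (29.8685, 34.1323) (46.2469, 53) (5.4822, 53)]  |A|=433.0964
7. ⊥bis P7·P5 via (60.11,31.34): [(21.8385, 36.3651) (29.8685, 34.1323) (46.2469, 53) (5.4822, 53)]  |A|=433.0964
8. ⊥bis P7·P6 via (23.55,46.32): [(25.7991, 35.2638) (29.8685, 34.1323) (46.2469, 53) (22.1911, 53)]  |A|=260.9851
9. canonical 4-gon: [(25.7991, 35.2638) (29.8685, 34.1323) (46.2469, 53) (22.1911, 53)]
10. shoelace: 260.9851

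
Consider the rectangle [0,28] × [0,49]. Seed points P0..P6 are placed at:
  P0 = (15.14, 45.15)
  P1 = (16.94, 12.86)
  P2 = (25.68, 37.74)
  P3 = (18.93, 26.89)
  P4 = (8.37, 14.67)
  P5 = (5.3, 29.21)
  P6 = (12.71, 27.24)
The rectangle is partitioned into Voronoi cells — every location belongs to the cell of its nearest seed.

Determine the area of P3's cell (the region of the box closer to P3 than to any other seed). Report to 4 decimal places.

1. box [0,28]×[0,49]: [(0, 0) (28, 0) (28, 49) (0, 49)]
2. ⊥bis P3·P0 via (17.035,36.02): [(0, 32.4843) (0, 0) (28, 0) (28, 38.2959)]  |A|=990.9218
3. ⊥bis P3·P1 via (17.935,19.875): [(0, 32.4843) (0, 22.4189) (28, 18.4474) (28, 38.2959)]  |A|=418.794
4. ⊥bis P3·P2 via (22.305,32.315): [(16.521, 35.9133) (0, 32.4843) (0, 22.4189) (28, 18.4474) (28, 28.772)]  |A|=364.132
5. ⊥bis P3·P4 via (13.65,20.78): [(16.521, 35.9133) (0.0854, 32.502) (14.0615, 20.4244) (28, 18.4474) (28, 28.772)]  |A|=292.7256
6. ⊥bis P3·P5 via (12.115,28.05): [(16.521, 35.9133) (13.3411, 35.2533) (11.2331, 22.8686) (14.0615, 20.4244) (28, 18.4474) (28, 28.772)]  |A|=213.5416
7. ⊥bis P3·P6 via (15.82,27.065): [(16.521, 35.9133) (16.3155, 35.8707) (15.4354, 20.2295) (28, 18.4474) (28, 28.772)]  |A|=160.3446
8. canonical 5-gon: [(16.521, 35.9133) (16.3155, 35.8707) (15.4354, 20.2295) (28, 18.4474) (28, 28.772)]
9. shoelace: 160.3446

Area of P3's cell: 160.3446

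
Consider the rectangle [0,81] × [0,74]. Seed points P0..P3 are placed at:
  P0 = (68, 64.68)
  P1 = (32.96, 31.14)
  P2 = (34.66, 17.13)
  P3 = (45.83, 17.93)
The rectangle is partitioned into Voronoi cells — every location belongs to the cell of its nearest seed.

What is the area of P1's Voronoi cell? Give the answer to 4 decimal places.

1. box [0,81]×[0,74]: [(0, 0) (81, 0) (81, 74) (0, 74)]
2. ⊥bis P1·P0 via (50.48,47.91): [(0, 0) (81, 0) (81, 16.0251) (25.5069, 74) (0, 74)]  |A|=4385.3945
3. ⊥bis P1·P2 via (33.81,24.135): [(0, 20.0324) (69.1344, 28.4213) (25.5069, 74) (0, 74)]  |A|=2446.7922
4. ⊥bis P1·P3 via (39.395,24.535): [(0, 20.0324) (39.7206, 24.8522) (56.7085, 41.4029) (25.5069, 74) (0, 74)]  |A|=2233.6985
5. canonical 5-gon: [(0, 20.0324) (39.7206, 24.8522) (56.7085, 41.4029) (25.5069, 74) (0, 74)]
6. shoelace: 2233.6985

Area of P1's cell: 2233.6985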